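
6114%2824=466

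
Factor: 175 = 5^2 * 7^1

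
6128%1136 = 448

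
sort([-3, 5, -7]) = [-7, -3, 5]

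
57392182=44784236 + 12607946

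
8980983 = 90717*99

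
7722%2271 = 909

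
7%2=1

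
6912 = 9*768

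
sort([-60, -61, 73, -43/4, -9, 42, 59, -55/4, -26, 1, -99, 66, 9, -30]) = [-99, -61, -60, -30, -26, -55/4, -43/4, -9, 1, 9, 42, 59, 66, 73]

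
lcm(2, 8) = 8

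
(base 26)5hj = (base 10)3841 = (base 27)577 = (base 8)7401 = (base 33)3hd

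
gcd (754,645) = 1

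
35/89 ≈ 0.393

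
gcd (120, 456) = 24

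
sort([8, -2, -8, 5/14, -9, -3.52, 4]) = [-9, -8, -3.52, -2, 5/14, 4, 8]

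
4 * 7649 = 30596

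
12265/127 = 96+73/127 ≈ 96.57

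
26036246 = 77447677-51411431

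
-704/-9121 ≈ 0.0772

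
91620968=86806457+4814511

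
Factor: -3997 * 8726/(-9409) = 2^1 * 7^1 * 97^(-2) * 571^1 * 4363^1 = 34877822/9409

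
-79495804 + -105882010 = -185377814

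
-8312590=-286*29065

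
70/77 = 10/11 ≈ 0.909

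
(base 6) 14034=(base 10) 2182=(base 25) 3c7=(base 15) 9a7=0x886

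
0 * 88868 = 0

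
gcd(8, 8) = 8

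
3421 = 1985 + 1436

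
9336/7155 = 3112/2385 ≈ 1.30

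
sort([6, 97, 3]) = [3, 6, 97]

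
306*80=24480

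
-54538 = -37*1474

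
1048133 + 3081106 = 4129239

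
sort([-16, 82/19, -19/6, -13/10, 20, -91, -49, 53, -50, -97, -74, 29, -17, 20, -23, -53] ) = [-97, -91, -74, -53, -50, -49, -23, -17, -16, -19/6, -13/10, 82/19, 20, 20, 29, 53] 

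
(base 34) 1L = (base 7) 106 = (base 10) 55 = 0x37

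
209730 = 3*69910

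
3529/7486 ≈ 0.471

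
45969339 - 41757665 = 4211674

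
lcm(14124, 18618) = 409596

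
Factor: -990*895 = -1*2^1*3^2*5^2*11^1*179^1 = -886050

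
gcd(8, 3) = 1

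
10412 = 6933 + 3479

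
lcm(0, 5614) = 0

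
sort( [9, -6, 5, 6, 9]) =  [-6, 5, 6, 9, 9]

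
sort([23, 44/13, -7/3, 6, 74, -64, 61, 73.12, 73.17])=[-64, -7/3, 44/13, 6, 23, 61, 73.12, 73.17, 74]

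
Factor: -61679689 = -1*17^1*163^1*22259^1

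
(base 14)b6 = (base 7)316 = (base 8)240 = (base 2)10100000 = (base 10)160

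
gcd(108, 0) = 108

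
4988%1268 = 1184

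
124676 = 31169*4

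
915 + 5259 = 6174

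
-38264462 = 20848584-59113046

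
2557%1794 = 763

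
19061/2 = 9530 + 1/2 = 9530.50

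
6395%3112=171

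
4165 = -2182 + 6347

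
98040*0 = 0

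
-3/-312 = 1/104 ≈ 0.00962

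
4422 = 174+4248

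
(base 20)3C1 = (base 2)10110100001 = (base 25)27G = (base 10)1441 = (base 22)2LB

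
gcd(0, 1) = 1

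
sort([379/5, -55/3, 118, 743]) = [-55/3, 379/5, 118, 743]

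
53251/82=649 + 33/82 ≈ 649.40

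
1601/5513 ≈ 0.290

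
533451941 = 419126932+114325009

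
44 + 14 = 58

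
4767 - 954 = 3813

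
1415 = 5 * 283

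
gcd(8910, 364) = 2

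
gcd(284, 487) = 1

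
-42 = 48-90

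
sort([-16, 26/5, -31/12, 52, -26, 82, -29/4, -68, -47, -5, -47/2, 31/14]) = [-68, -47, -26, -47/2, -16, -29/4, -5, -31/12, 31/14, 26/5, 52, 82]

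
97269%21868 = 9797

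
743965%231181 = 50422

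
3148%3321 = 3148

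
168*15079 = 2533272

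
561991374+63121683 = 625113057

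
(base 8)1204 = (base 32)k4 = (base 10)644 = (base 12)458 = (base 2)1010000100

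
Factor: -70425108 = -1*2^2*3^2*13^1*29^1*5189^1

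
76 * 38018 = 2889368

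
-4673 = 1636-6309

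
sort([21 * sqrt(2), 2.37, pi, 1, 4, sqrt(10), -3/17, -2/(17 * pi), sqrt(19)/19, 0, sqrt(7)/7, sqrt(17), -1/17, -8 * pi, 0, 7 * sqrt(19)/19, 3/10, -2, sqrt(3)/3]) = [-8 * pi, -2, -3/17, -1/17, -2/(17 * pi), 0, 0, sqrt(19)/19, 3/10, sqrt(7)/7, sqrt(3)/3, 1, 7 * sqrt(19)/19, 2.37, pi, sqrt(10), 4, sqrt(17), 21 * sqrt(2)]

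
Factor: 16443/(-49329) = -1*3^(-1) = -1/3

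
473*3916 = 1852268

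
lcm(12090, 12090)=12090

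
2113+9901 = 12014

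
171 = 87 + 84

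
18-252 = -234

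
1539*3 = 4617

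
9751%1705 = 1226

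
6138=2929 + 3209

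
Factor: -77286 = -1 * 2^1 * 3^1 * 11^1 * 1171^1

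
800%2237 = 800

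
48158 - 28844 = 19314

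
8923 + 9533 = 18456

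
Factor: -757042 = -1 * 2^1 * 11^1 * 13^1 * 2647^1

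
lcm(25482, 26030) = 2420790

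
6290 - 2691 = 3599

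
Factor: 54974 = 2^1*27487^1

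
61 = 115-54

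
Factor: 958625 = 5^3*7669^1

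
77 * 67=5159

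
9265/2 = 4632 + 1/2 = 4632.50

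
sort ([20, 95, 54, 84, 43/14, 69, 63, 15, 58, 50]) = [43/14, 15, 20, 50, 54, 58, 63, 69, 84, 95]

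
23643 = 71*333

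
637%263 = 111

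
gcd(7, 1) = 1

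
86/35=2 + 16/35 ≈ 2.46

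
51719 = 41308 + 10411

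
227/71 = 3+14/71 ≈ 3.20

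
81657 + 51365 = 133022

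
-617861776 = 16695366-634557142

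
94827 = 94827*1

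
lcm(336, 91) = 4368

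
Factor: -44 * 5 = -1 * 2^2 * 5^1 * 11^1 = -220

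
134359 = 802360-668001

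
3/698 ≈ 0.00430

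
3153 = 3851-698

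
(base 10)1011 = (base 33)ul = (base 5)13021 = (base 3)1101110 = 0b1111110011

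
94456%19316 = 17192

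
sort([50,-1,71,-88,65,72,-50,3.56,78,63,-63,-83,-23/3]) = [-88,-83,-63,-50,-23/3,-1,3.56,50,63,65,71,72,78]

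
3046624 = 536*5684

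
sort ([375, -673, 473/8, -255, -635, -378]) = [-673, -635, -378, -255, 473/8, 375]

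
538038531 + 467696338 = 1005734869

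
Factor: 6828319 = 1019^1 * 6701^1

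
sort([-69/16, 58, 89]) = [-69/16, 58, 89]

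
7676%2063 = 1487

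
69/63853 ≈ 0.00108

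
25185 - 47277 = -22092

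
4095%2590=1505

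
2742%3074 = 2742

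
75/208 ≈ 0.361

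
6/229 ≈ 0.0262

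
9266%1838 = 76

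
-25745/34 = -757 - 7/34 ≈ -757.21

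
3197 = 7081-3884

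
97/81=1 + 16/81 ≈ 1.20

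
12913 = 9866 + 3047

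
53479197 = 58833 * 909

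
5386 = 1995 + 3391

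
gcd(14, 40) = 2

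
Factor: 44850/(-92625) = -1*2^1*5^(-1)*19^(-1)*23^1 = -46/95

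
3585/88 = 40+65/88 ≈ 40.74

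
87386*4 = 349544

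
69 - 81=-12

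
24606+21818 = 46424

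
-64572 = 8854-73426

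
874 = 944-70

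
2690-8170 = -5480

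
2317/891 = 2 + 535/891 ≈ 2.60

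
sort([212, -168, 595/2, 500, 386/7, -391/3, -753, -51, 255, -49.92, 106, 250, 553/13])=[-753, -168, -391/3, -51, -49.92, 553/13, 386/7, 106, 212, 250, 255, 595/2, 500]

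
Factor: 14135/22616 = 2^(-3)*5^1 = 5/8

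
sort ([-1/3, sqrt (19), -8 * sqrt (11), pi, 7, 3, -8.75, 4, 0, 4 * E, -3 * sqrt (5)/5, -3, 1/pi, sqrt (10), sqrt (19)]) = [-8 * sqrt (11), -8.75, -3, -3 * sqrt (5)/5, -1/3, 0, 1/pi, 3, pi, sqrt (10), 4, sqrt (19), sqrt (19), 7, 4 * E]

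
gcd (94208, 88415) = 1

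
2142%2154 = 2142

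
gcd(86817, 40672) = 1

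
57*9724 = 554268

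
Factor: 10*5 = 2^1*5^2 = 50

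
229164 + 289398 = 518562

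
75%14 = 5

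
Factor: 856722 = 2^1*3^1*142787^1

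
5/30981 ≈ 0.000161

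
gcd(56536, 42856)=8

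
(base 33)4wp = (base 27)7ca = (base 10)5437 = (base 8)12475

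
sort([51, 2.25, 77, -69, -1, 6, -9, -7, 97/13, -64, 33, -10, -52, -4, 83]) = [-69, -64, -52, -10, -9, -7, -4, -1, 2.25, 6, 97/13, 33, 51, 77, 83]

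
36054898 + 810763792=846818690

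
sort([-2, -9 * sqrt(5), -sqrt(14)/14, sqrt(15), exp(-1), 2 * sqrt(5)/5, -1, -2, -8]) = [-9 * sqrt(5), -8, -2, -2, -1, -sqrt(14)/14, exp(-1), 2 * sqrt(5)/5, sqrt(15)]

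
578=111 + 467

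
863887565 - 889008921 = -25121356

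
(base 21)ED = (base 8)463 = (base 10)307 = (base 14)17D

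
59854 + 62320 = 122174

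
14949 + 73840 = 88789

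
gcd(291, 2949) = 3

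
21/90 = 7/30 ≈ 0.233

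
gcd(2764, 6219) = 691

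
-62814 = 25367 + -88181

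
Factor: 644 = 2^2*7^1*23^1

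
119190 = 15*7946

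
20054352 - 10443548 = 9610804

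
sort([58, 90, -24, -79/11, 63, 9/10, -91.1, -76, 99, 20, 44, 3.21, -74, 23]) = [-91.1, -76, -74, -24, -79/11, 9/10, 3.21, 20, 23, 44, 58, 63, 90, 99]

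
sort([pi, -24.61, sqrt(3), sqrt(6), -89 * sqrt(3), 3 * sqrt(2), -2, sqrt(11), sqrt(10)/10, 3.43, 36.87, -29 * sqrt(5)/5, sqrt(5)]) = [-89 * sqrt(3), -24.61, -29 * sqrt(5)/5, -2, sqrt(10)/10, sqrt(3), sqrt(5), sqrt(6), pi, sqrt(11), 3.43, 3 * sqrt(2), 36.87]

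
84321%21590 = 19551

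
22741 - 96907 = -74166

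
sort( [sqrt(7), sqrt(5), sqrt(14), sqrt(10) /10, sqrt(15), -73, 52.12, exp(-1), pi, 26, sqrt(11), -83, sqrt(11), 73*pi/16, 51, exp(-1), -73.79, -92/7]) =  [-83, -73.79, -73, -92/7, sqrt(10) /10, exp(-1), exp(-1), sqrt(5), sqrt(7), pi, sqrt(11), sqrt(11), sqrt(14), sqrt(15), 73*pi/16, 26, 51, 52.12]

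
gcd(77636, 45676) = 4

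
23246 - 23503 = -257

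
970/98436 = 485/49218 ≈ 0.00985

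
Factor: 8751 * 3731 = 3^1 * 7^1 * 13^1 * 41^1 * 2917^1 = 32649981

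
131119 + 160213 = 291332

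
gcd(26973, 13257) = 27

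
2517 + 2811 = 5328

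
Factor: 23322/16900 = 2^ (-1)*3^1*5^ (-2)*23^1 = 69/50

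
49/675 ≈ 0.0726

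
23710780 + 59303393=83014173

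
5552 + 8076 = 13628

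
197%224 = 197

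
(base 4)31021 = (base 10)841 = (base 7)2311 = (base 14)441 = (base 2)1101001001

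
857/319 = 2 + 219/319 ≈ 2.69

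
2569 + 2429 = 4998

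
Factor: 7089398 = 2^1*29^1*122231^1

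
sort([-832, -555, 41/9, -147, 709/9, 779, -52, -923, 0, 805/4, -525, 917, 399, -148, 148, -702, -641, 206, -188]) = [-923, -832, -702, -641, -555, -525, -188, -148, -147, -52, 0, 41/9, 709/9, 148, 805/4, 206, 399, 779, 917]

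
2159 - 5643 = -3484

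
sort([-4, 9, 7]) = [-4, 7, 9]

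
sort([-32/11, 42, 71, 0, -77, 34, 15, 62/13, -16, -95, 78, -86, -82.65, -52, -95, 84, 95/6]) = [-95, -95, -86, -82.65, -77, -52, -16, -32/11, 0, 62/13, 15, 95/6, 34, 42, 71, 78, 84]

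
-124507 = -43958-80549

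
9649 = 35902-26253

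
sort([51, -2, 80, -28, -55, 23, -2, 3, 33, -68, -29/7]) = [-68, -55, -28, -29/7, -2, -2, 3, 23, 33, 51, 80]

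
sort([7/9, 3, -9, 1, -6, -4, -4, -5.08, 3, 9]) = [-9, -6, -5.08, -4, -4, 7/9, 1, 3, 3, 9]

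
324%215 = 109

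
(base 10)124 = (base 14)8c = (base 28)4c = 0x7c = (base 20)64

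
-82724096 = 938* (-88192) 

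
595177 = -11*(-54107)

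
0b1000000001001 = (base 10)4105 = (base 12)2461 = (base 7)14653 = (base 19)b71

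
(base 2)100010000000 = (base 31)286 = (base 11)16a9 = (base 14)b16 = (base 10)2176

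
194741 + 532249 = 726990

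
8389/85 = 98 + 59/85 ≈ 98.69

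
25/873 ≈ 0.0286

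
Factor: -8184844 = -1 * 2^2 * 29^1 * 37^1 * 1907^1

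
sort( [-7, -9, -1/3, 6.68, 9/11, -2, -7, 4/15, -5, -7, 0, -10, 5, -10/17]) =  [-10, -9, -7, -7, -7, -5, -2, -10/17, -1/3, 0, 4/15, 9/11, 5, 6.68]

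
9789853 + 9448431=19238284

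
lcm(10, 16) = 80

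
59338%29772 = 29566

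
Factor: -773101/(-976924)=2^(-2)*7^1*13^(-1)*179^1*617^1*18787^(-1)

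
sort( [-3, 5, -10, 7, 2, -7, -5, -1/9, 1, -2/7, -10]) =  [-10, -10, -7, -5, -3, -2/7, -1/9, 1, 2, 5, 7]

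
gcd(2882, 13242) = 2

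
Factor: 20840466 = 2^1*3^1*43^1*80777^1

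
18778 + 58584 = 77362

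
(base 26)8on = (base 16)17a7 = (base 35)4x0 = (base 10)6055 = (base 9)8267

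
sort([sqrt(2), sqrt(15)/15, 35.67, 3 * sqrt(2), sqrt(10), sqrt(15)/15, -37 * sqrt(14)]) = [-37 * sqrt(14), sqrt(15)/15, sqrt(15)/15, sqrt(2), sqrt(10), 3 * sqrt(2), 35.67]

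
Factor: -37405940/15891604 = -1 * 5^1 * 11^2 * 13^1 * 29^1 * 41^1 * 3972901^(-1) = -9351485/3972901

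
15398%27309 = 15398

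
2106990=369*5710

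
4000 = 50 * 80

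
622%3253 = 622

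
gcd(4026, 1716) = 66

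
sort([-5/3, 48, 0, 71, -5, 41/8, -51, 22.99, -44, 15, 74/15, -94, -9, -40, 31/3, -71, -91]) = [-94, -91, -71, -51, -44, -40, -9, -5, -5/3, 0, 74/15, 41/8, 31/3, 15, 22.99, 48, 71]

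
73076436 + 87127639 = 160204075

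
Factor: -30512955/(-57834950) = 2^(-1) * 3^1 * 5^(-1) * 11^1 * 19^1 * 9733^1 * 1156699^(-1) = 6102591/11566990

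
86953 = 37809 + 49144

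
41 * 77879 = 3193039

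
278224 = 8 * 34778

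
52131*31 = 1616061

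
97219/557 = 174 + 301/557 ≈ 174.54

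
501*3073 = 1539573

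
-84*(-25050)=2104200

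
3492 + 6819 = 10311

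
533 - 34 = 499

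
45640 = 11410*4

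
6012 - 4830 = 1182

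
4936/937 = 5 + 251/937 ≈ 5.27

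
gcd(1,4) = 1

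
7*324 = 2268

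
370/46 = 8+1/23 ≈ 8.04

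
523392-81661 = 441731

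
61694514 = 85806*719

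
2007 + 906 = 2913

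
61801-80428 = -18627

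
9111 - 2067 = 7044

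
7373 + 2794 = 10167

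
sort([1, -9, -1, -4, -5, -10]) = [-10, -9, -5, -4, -1, 1]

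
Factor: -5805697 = -1*19^1*305563^1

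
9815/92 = 106 + 63/92 ≈ 106.68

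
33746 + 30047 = 63793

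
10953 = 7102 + 3851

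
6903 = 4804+2099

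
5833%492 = 421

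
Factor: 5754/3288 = 2^(-2)*7^1 = 7/4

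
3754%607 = 112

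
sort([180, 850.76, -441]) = [-441, 180, 850.76]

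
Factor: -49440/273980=-1*2^3*3^1*7^ (-1)*19^ (-1)=-24/133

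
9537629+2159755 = 11697384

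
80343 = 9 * 8927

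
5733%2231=1271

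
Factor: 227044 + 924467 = 3^1 * 383837^1 = 1151511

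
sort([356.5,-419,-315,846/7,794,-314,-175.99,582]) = [-419,-315,-314,-175.99,846/7,356.5,582,794]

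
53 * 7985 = 423205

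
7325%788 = 233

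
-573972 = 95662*(-6)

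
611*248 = 151528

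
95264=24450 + 70814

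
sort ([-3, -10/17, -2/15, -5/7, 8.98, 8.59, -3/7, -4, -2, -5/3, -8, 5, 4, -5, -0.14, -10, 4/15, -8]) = [-10, -8, -8, -5, -4, -3, -2, -5/3, -5/7, -10/17, -3/7, -0.14, -2/15, 4/15, 4, 5, 8.59, 8.98]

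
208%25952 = 208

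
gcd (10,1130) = 10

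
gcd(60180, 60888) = 708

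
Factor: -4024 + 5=-1*4019^1=-4019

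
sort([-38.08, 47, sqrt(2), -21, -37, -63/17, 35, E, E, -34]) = [-38.08, -37, -34, -21, -63/17, sqrt(2), E, E, 35, 47]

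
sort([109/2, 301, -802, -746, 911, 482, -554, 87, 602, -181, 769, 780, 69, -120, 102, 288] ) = [-802, -746, -554, -181, -120, 109/2, 69, 87, 102, 288, 301, 482, 602, 769, 780, 911] 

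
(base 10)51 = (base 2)110011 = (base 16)33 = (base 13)3c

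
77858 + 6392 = 84250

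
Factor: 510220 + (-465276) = 2^4*53^2 = 44944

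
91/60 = 1 + 31/60≈1.52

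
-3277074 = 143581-3420655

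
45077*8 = 360616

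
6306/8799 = 2102/2933 ≈ 0.717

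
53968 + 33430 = 87398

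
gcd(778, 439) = 1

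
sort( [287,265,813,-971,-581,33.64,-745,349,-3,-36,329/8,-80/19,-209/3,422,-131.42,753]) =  [-971,-745,-581,-131.42,-209/3,-36,-80/19,-3,33.64,329/8,265,287,349,422,753,813]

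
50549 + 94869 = 145418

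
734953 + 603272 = 1338225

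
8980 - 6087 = 2893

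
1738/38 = 869/19 ≈ 45.74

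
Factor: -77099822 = -1 * 2^1 * 211^1 * 182701^1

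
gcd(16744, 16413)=1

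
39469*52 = 2052388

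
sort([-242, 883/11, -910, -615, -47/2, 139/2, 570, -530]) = [-910, -615, -530, -242, -47/2, 139/2, 883/11, 570]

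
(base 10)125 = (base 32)3t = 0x7d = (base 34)3n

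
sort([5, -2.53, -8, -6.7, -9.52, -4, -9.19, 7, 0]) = [-9.52, -9.19, -8, -6.7, -4, -2.53, 0, 5, 7]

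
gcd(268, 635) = 1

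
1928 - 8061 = -6133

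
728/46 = 364/23 ≈ 15.83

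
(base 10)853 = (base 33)ps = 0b1101010101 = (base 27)14g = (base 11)706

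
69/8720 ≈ 0.00791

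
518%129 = 2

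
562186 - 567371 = -5185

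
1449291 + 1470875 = 2920166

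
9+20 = 29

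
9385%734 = 577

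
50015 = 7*7145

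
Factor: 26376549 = 3^1*103^1*85361^1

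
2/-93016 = -1/46508 ≈ -0.0000215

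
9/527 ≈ 0.0171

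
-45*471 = -21195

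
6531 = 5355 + 1176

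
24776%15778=8998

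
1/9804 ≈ 0.000102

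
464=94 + 370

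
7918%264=262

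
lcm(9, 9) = 9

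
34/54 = 17/27 ≈ 0.630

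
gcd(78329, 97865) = 37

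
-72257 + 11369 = -60888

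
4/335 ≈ 0.0119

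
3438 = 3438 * 1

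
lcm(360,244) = 21960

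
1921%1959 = 1921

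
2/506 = 1/253 ≈ 0.00395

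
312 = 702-390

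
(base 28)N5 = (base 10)649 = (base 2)1010001001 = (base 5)10044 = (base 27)O1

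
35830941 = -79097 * (-453) 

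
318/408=53/68 ≈ 0.779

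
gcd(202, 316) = 2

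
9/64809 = 1/7201 ≈ 0.000139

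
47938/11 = 4358 = 4358.00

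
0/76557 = 0 = 0.00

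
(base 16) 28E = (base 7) 1623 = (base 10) 654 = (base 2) 1010001110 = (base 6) 3010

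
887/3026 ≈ 0.293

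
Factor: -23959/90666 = -1*2^(-1)*3^(-3)*13^1*19^1*23^(-1)*73^(-1)*97^1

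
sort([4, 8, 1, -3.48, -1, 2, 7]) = [-3.48, -1, 1, 2, 4, 7, 8]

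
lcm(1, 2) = 2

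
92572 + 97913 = 190485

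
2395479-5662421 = -3266942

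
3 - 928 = -925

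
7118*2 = 14236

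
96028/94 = 48014/47 ≈ 1021.57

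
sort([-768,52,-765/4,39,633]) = [-768,-765/4,39,52,633]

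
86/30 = 2 + 13/15 ≈ 2.87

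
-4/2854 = -2/1427 ≈ -0.00140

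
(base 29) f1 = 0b110110100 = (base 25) hb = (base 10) 436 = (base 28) fg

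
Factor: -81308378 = -1*2^1*40654189^1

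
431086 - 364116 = 66970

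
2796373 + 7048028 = 9844401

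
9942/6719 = 1 + 3223/6719 ≈ 1.48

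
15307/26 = 588 + 19/26 ≈ 588.73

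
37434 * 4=149736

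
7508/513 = 14 + 326/513 ≈ 14.64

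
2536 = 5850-3314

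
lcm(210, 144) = 5040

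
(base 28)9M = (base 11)22A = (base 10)274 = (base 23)BL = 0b100010010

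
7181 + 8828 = 16009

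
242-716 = -474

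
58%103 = 58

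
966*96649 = 93362934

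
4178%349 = 339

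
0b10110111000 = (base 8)2670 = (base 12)a20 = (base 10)1464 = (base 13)888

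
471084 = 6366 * 74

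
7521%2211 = 888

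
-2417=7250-9667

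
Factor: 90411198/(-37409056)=-1*2^(-4)*3^1*41^(-1)*43^1*28513^(-1)*350431^1=-45205599/18704528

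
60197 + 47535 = 107732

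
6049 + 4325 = 10374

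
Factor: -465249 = -1 * 3^1 * 155083^1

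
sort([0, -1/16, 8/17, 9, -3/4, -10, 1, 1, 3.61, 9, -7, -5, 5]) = [-10, -7, -5, -3/4, -1/16, 0, 8/17, 1, 1, 3.61, 5, 9, 9]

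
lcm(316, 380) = 30020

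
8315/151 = 55+10/151 ≈ 55.07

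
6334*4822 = 30542548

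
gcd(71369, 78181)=1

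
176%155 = 21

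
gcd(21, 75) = 3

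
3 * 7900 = 23700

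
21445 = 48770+-27325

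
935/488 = 1 + 447/488 ≈ 1.92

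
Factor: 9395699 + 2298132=157^1 * 211^1 * 353^1=11693831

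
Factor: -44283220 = -1*2^2*5^1*2214161^1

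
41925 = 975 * 43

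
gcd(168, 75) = 3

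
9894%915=744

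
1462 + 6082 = 7544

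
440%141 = 17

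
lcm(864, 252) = 6048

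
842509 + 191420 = 1033929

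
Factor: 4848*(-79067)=-1*2^4*3^1*17^1*101^1*4651^1=-383316816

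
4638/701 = 6 + 432/701 ≈ 6.62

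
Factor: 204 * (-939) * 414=-1 * 2^3 * 3^4 * 17^1 * 23^1 * 313^1=-79304184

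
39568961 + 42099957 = 81668918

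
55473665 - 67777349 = -12303684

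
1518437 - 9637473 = -8119036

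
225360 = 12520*18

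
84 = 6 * 14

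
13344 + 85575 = 98919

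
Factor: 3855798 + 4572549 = 3^3 * 312161^1 = 8428347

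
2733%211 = 201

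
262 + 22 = 284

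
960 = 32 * 30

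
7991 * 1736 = 13872376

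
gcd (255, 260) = 5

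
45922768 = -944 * (-48647)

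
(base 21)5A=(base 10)115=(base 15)7A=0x73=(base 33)3G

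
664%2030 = 664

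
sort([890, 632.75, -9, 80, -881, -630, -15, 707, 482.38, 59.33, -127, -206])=[-881, -630, -206, -127, -15, -9, 59.33, 80, 482.38, 632.75, 707, 890]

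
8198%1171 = 1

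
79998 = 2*39999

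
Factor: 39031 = 23^1 * 1697^1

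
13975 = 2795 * 5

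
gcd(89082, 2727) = 909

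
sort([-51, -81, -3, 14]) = [-81, -51, -3, 14]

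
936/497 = 1 + 439/497 ≈ 1.88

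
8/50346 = 4/25173 ≈ 0.000159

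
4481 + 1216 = 5697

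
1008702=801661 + 207041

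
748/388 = 1+90/97 ≈ 1.93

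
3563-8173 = -4610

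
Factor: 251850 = 2^1*3^1*5^2*23^1*73^1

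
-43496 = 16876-60372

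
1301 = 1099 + 202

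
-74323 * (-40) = 2972920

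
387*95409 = 36923283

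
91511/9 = 10167 + 8/9 ≈ 10167.89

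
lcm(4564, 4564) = 4564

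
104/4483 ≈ 0.0232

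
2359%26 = 19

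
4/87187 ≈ 0.0000459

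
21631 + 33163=54794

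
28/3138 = 14/1569 ≈ 0.00892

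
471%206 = 59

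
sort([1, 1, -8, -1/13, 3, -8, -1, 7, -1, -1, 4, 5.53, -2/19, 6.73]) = [-8, -8, -1, -1, -1, -2/19, -1/13, 1, 1, 3, 4, 5.53, 6.73, 7]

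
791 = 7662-6871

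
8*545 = 4360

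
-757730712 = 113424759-871155471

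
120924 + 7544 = 128468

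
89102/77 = 1157 + 13/77 ≈ 1157.17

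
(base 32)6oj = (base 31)76i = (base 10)6931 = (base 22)e71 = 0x1b13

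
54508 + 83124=137632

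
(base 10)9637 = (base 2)10010110100101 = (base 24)ghd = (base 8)22645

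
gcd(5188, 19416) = 4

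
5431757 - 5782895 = -351138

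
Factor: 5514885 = 3^6 * 5^1 * 17^1 * 89^1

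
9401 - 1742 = 7659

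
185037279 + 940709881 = 1125747160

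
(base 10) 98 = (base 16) 62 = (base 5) 343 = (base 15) 68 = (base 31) 35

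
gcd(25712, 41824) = 16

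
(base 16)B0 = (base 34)56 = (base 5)1201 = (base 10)176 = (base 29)62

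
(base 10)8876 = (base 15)296b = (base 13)406a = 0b10001010101100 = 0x22ac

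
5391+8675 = 14066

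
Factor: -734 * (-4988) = 2^3 * 29^1 * 43^1 * 367^1 = 3661192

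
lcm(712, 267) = 2136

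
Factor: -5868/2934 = -1 * 2^1 = -2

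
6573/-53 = -124 - 1/53 ≈ -124.02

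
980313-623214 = 357099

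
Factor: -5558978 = -1 * 2^1 * 2779489^1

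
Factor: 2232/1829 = 2^3*3^2*59^(-1) = 72/59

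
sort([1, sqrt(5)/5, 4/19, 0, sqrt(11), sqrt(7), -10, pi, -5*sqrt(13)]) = [-5*sqrt(13), -10, 0, 4/19, sqrt(5)/5, 1, sqrt(7), pi, sqrt(11)]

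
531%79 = 57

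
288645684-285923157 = 2722527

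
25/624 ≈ 0.0401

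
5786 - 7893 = -2107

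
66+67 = 133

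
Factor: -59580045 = -1*3^2*5^1*7^1*73^1*2591^1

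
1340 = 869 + 471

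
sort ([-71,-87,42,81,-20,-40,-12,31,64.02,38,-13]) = [-87,-71,-40,-20,-13,-12,31,38,42,64.02,81]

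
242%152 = 90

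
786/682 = 1 + 52/341 ≈ 1.15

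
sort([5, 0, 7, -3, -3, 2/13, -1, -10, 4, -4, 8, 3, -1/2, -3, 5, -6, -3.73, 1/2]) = [-10, -6, -4, -3.73, -3, -3, -3, -1, -1/2, 0, 2/13, 1/2, 3, 4, 5, 5, 7, 8]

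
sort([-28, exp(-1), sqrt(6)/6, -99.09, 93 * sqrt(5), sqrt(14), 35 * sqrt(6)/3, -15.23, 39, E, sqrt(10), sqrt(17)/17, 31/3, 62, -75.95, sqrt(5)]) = [-99.09, -75.95, -28, -15.23, sqrt(17)/17, exp(-1), sqrt(6)/6, sqrt(5), E, sqrt(10), sqrt(14), 31/3, 35 * sqrt(6)/3, 39, 62, 93 * sqrt(5)]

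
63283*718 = 45437194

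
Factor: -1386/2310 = -1 * 3^1 * 5^(-1) = -3/5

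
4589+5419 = 10008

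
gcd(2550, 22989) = 3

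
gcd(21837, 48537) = 3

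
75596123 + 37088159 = 112684282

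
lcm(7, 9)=63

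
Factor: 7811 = 73^1*107^1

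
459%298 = 161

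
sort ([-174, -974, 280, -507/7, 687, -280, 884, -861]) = [-974, -861, -280, -174, -507/7, 280, 687, 884]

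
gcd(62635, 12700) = 5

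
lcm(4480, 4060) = 129920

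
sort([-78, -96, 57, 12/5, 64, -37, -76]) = [-96, -78, -76, -37, 12/5, 57, 64]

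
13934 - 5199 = 8735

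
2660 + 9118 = 11778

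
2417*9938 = 24020146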